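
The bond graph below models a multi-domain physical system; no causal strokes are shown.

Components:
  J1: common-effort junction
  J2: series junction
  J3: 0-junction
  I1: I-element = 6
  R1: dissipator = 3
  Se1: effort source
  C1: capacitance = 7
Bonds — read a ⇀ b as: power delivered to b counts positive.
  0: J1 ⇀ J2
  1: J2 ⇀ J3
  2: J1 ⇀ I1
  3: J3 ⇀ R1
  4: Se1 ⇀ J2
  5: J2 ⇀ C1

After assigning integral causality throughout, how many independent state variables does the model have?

β4 stroke→J2  (Se1 fixes effort; stroke away)
β2 stroke→I1  (prefer integral on I1)
β0 stroke→J1  (J1 needs exactly one e-in)
β1 stroke→J2  (1-jn J2 has f-setter on 0)
β5 stroke→J2  (common-f at J2 fixed by 0)
β3 stroke→J3  (J3: last free bond brings effort in)

2  (C1, I1 all integral)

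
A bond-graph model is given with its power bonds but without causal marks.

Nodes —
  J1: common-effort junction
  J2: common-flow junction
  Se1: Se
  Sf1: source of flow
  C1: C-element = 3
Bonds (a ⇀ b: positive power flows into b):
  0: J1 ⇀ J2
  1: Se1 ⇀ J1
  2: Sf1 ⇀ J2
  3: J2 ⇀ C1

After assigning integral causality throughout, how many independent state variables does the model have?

1  (C1 all integral)

b1 →J1  (source Se1 imposes e)
b2 →Sf1  (Sf1 (Sf) sets flow on bond)
b0 →J2  (0-jn J1 has e-setter on 1)
b3 →J2  (J2: bond 2 brought flow, rest push out)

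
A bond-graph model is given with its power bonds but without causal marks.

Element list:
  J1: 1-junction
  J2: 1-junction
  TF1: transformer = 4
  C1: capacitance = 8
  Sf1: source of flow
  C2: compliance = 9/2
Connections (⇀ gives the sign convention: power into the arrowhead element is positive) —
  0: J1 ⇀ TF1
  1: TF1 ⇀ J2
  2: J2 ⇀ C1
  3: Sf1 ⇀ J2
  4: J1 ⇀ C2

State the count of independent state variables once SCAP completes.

2  (C1, C2 all integral)

β3 stroke→Sf1  (source Sf1 imposes f)
β1 stroke→J2  (common-f at J2 fixed by 3)
β2 stroke→J2  (J2 flow already set via bond 3)
β0 stroke→TF1  (TF TF1: opposite of bond 1)
β4 stroke→J1  (J1: bond 0 brought flow, rest push out)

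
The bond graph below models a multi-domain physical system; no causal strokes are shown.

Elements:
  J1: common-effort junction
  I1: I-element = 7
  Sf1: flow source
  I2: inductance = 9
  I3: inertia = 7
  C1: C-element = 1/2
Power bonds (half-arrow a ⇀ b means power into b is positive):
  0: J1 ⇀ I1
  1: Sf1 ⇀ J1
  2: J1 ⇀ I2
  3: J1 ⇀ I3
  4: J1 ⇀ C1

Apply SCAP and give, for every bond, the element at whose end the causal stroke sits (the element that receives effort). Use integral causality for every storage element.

b1 stroke→Sf1  (Sf1 fixes flow; stroke at Sf1)
b0 stroke→I1  (I1 integral (f out))
b2 stroke→I2  (I2: I, integral causality)
b3 stroke→I3  (I3 outputs flow p/I3)
b4 stroke→J1  (closing 0-jn rule on J1)

b0 stroke at I1
b1 stroke at Sf1
b2 stroke at I2
b3 stroke at I3
b4 stroke at J1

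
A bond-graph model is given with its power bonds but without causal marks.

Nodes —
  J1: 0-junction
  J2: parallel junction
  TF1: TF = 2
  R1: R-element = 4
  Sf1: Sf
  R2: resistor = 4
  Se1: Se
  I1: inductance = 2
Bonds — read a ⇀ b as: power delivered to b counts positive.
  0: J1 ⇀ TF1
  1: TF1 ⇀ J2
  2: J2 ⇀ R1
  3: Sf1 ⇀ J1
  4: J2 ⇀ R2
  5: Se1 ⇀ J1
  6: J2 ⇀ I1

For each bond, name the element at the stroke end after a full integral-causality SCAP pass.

#3 |Sf1  (source Sf1 imposes f)
#5 |J1  (source Se1 imposes e)
#0 |TF1  (J1: bond 5 brought effort, rest push out)
#1 |J2  (through TF1, causality passes straight; one stroke at TF1)
#2 |R1  (J2: bond 1 brought effort, rest push out)
#4 |R2  (0-jn J2 has e-setter on 1)
#6 |I1  (J2 effort already set via bond 1)

bond 0 stroke→TF1
bond 1 stroke→J2
bond 2 stroke→R1
bond 3 stroke→Sf1
bond 4 stroke→R2
bond 5 stroke→J1
bond 6 stroke→I1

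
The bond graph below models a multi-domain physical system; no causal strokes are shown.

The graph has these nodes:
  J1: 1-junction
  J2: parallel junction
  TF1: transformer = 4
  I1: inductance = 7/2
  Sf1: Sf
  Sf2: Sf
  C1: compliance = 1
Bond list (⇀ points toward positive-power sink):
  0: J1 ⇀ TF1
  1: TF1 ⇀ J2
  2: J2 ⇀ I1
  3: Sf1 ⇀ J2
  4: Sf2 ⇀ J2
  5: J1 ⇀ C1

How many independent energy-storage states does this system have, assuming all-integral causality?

2  (C1, I1 all integral)

β3 stroke at Sf1  (Sf1 (Sf) sets flow on bond)
β4 stroke at Sf2  (Sf2 (Sf) sets flow on bond)
β2 stroke at I1  (I1 integral (f out))
β1 stroke at J2  (closing 0-jn rule on J2)
β0 stroke at TF1  (TF1: transformer flips bond 1)
β5 stroke at J1  (J1 flow already set via bond 0)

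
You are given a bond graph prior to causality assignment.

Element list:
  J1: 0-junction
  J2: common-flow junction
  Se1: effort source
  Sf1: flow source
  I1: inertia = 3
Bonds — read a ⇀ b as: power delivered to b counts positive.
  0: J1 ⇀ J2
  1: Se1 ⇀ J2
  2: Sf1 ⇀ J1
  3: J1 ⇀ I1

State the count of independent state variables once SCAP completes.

b1 |J2  (Se1 fixes effort; stroke away)
b2 |Sf1  (Sf1 fixes flow; stroke at Sf1)
b0 |J1  (only one flow-in slot at J2)
b3 |I1  (J1 effort already set via bond 0)

1  (I1 all integral)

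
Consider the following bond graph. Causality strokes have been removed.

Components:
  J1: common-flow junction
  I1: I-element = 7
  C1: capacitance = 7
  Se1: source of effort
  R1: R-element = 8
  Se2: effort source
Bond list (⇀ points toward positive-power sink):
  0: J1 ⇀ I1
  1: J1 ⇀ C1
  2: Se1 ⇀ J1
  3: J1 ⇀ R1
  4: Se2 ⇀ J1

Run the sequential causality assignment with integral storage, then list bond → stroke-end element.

#0 →I1
#1 →J1
#2 →J1
#3 →J1
#4 →J1

#2 →J1  (Se1: effort source, stroke at far end)
#4 →J1  (Se2 fixes effort; stroke away)
#0 →I1  (I1 outputs flow p/I1)
#1 →J1  (common-f at J1 fixed by 0)
#3 →J1  (common-f at J1 fixed by 0)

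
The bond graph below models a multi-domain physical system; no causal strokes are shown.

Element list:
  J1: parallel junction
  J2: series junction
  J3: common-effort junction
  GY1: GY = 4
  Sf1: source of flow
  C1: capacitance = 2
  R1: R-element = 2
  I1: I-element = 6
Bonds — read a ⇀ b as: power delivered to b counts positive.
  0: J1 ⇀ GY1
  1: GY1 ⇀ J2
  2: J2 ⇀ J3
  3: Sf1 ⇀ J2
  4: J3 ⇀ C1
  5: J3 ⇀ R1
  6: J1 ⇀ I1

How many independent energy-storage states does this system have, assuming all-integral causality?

b3 stroke at Sf1  (Sf1 fixes flow; stroke at Sf1)
b1 stroke at J2  (J2 flow already set via bond 3)
b2 stroke at J2  (J2 flow already set via bond 3)
b0 stroke at J1  (GY GY1: same side as bond 1)
b6 stroke at I1  (common-e at J1 fixed by 0)
b4 stroke at J3  (prefer integral on C1)
b5 stroke at R1  (J3 effort already set via bond 4)

2  (C1, I1 all integral)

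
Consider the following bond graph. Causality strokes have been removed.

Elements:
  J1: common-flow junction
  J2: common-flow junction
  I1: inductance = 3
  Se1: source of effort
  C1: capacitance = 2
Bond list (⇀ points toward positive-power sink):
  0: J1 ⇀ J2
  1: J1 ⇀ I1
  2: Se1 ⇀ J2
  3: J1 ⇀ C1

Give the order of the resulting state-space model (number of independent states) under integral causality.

2  (C1, I1 all integral)

#2 |J2  (Se1: effort source, stroke at far end)
#0 |J1  (closing 1-jn rule on J2)
#1 |I1  (I1 outputs flow p/I1)
#3 |J1  (common-f at J1 fixed by 1)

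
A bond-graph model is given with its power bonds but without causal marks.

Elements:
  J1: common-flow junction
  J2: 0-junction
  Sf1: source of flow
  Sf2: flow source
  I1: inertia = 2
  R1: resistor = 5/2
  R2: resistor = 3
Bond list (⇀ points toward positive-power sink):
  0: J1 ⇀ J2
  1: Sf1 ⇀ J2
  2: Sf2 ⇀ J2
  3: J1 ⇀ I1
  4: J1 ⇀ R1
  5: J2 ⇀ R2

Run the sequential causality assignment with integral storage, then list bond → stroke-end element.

β0 |J1
β1 |Sf1
β2 |Sf2
β3 |I1
β4 |J1
β5 |J2

b1 stroke→Sf1  (Sf1 fixes flow; stroke at Sf1)
b2 stroke→Sf2  (Sf2 (Sf) sets flow on bond)
b3 stroke→I1  (I1 integral (f out))
b0 stroke→J1  (1-jn J1 has f-setter on 3)
b4 stroke→J1  (1-jn J1 has f-setter on 3)
b5 stroke→J2  (closing 0-jn rule on J2)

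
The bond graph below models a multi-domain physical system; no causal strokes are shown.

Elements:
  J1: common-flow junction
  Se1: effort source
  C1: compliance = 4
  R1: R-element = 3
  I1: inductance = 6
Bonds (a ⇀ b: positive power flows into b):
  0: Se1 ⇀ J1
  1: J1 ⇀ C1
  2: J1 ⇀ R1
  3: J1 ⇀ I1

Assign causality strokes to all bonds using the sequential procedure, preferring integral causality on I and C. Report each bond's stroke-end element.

β0 stroke at J1
β1 stroke at J1
β2 stroke at J1
β3 stroke at I1

#0 stroke→J1  (Se1: effort source, stroke at far end)
#1 stroke→J1  (C1 outputs effort q/C1)
#3 stroke→I1  (prefer integral on I1)
#2 stroke→J1  (common-f at J1 fixed by 3)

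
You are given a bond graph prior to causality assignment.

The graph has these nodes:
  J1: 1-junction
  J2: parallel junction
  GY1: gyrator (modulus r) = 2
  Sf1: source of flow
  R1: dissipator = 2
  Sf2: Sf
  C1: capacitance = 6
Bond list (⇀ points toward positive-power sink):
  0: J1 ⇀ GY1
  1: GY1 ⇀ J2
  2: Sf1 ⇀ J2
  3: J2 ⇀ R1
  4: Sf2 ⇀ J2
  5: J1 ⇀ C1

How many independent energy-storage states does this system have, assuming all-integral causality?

bond 2 |Sf1  (Sf1 fixes flow; stroke at Sf1)
bond 4 |Sf2  (Sf2: flow source, stroke at near end)
bond 5 |J1  (C1: C, integral causality)
bond 0 |GY1  (only one flow-in slot at J1)
bond 1 |GY1  (GY1: gyrator matches bond 0)
bond 3 |J2  (closing 0-jn rule on J2)

1  (C1 all integral)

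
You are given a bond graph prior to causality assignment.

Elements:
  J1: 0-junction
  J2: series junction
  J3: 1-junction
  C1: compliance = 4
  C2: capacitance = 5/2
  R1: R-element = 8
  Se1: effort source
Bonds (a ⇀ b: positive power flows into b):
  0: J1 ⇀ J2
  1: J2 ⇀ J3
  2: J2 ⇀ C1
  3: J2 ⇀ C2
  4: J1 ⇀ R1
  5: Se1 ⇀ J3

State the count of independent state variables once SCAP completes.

2  (C1, C2 all integral)

bond 5 →J3  (source Se1 imposes e)
bond 1 →J2  (J3 needs exactly one f-in)
bond 2 →J2  (C1 integral (e out))
bond 3 →J2  (C2 integral (e out))
bond 0 →J1  (closing 1-jn rule on J2)
bond 4 →R1  (J1: bond 0 brought effort, rest push out)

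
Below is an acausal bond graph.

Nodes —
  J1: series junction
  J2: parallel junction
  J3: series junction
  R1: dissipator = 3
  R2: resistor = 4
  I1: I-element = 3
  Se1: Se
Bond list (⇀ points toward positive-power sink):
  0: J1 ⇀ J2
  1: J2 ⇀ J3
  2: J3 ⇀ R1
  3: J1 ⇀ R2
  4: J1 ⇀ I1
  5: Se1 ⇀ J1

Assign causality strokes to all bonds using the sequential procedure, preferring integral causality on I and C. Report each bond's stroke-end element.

bond 5 stroke at J1  (source Se1 imposes e)
bond 4 stroke at I1  (I1 outputs flow p/I1)
bond 0 stroke at J1  (J1: bond 4 brought flow, rest push out)
bond 3 stroke at J1  (1-jn J1 has f-setter on 4)
bond 1 stroke at J2  (J2: last free bond brings effort in)
bond 2 stroke at J3  (J3 flow already set via bond 1)

bond 0 →J1
bond 1 →J2
bond 2 →J3
bond 3 →J1
bond 4 →I1
bond 5 →J1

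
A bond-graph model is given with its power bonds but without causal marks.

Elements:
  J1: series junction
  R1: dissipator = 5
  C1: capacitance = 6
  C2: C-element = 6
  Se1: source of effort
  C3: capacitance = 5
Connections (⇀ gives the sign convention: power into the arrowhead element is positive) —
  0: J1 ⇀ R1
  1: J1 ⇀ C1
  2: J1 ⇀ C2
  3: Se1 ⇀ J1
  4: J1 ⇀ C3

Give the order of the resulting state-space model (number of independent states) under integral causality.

b3 |J1  (Se1 fixes effort; stroke away)
b1 |J1  (C1 outputs effort q/C1)
b2 |J1  (C2 outputs effort q/C2)
b4 |J1  (C3: C, integral causality)
b0 |R1  (only one flow-in slot at J1)

3  (C1, C2, C3 all integral)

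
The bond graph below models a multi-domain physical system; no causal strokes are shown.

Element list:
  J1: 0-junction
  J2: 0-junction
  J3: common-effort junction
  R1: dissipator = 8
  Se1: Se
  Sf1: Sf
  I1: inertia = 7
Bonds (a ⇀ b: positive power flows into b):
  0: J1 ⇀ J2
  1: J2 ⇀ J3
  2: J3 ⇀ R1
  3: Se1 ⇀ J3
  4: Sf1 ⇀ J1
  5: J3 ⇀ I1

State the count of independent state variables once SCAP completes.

β3 stroke at J3  (Se1 fixes effort; stroke away)
β4 stroke at Sf1  (Sf1 fixes flow; stroke at Sf1)
β0 stroke at J1  (only one effort-in slot at J1)
β1 stroke at J2  (closing 0-jn rule on J2)
β2 stroke at R1  (common-e at J3 fixed by 3)
β5 stroke at I1  (J3 effort already set via bond 3)

1  (I1 all integral)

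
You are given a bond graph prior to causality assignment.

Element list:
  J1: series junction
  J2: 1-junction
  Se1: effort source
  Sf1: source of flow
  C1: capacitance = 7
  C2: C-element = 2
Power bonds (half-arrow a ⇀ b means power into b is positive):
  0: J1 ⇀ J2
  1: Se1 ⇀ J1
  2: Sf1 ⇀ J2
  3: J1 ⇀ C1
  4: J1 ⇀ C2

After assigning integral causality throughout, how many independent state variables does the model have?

#1 |J1  (source Se1 imposes e)
#2 |Sf1  (Sf1 (Sf) sets flow on bond)
#0 |J2  (common-f at J2 fixed by 2)
#3 |J1  (J1 flow already set via bond 0)
#4 |J1  (J1: bond 0 brought flow, rest push out)

2  (C1, C2 all integral)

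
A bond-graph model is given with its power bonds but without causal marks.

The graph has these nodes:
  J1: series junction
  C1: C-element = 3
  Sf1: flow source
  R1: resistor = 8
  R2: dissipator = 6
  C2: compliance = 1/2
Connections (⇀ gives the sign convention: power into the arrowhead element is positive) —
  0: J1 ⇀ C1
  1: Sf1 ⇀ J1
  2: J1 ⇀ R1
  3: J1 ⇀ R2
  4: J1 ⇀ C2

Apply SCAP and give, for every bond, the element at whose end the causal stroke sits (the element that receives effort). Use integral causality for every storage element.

bond 0 stroke→J1
bond 1 stroke→Sf1
bond 2 stroke→J1
bond 3 stroke→J1
bond 4 stroke→J1

β1 stroke at Sf1  (Sf1: flow source, stroke at near end)
β0 stroke at J1  (J1: bond 1 brought flow, rest push out)
β2 stroke at J1  (J1: bond 1 brought flow, rest push out)
β3 stroke at J1  (common-f at J1 fixed by 1)
β4 stroke at J1  (J1 flow already set via bond 1)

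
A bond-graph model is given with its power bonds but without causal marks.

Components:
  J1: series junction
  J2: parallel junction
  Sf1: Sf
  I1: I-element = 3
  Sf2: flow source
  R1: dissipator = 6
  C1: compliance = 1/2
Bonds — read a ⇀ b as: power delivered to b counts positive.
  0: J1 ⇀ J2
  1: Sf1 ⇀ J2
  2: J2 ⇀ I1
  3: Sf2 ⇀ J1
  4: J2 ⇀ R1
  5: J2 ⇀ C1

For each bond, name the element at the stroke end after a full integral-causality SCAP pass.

#0 stroke→J1
#1 stroke→Sf1
#2 stroke→I1
#3 stroke→Sf2
#4 stroke→R1
#5 stroke→J2

β1 →Sf1  (Sf1: flow source, stroke at near end)
β3 →Sf2  (Sf2: flow source, stroke at near end)
β0 →J1  (1-jn J1 has f-setter on 3)
β2 →I1  (I1: I, integral causality)
β5 →J2  (C1 integral (e out))
β4 →R1  (J2: bond 5 brought effort, rest push out)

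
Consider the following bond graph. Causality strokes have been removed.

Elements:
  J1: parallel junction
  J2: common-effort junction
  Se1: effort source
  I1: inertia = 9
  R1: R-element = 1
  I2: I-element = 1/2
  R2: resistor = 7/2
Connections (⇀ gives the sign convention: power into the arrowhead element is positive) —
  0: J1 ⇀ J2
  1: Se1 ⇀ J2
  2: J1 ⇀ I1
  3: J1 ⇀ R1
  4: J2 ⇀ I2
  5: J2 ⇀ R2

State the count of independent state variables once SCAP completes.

2  (I1, I2 all integral)

bond 1 stroke→J2  (source Se1 imposes e)
bond 0 stroke→J1  (J2: bond 1 brought effort, rest push out)
bond 4 stroke→I2  (common-e at J2 fixed by 1)
bond 5 stroke→R2  (J2: bond 1 brought effort, rest push out)
bond 2 stroke→I1  (0-jn J1 has e-setter on 0)
bond 3 stroke→R1  (J1 effort already set via bond 0)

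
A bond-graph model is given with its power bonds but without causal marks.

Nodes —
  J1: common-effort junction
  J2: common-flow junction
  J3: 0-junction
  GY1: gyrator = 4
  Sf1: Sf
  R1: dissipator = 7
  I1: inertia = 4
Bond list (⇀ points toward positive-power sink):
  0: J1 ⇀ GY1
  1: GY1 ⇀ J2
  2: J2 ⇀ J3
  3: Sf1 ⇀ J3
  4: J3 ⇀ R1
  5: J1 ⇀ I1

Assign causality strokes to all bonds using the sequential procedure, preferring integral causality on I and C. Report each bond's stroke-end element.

#0 →J1
#1 →J2
#2 →J3
#3 →Sf1
#4 →R1
#5 →I1

b3 stroke→Sf1  (Sf1 (Sf) sets flow on bond)
b5 stroke→I1  (I1 outputs flow p/I1)
b0 stroke→J1  (J1 needs exactly one e-in)
b1 stroke→J2  (GY1 both-in/both-out from 0)
b2 stroke→J3  (J2: last free bond brings flow in)
b4 stroke→R1  (J3: bond 2 brought effort, rest push out)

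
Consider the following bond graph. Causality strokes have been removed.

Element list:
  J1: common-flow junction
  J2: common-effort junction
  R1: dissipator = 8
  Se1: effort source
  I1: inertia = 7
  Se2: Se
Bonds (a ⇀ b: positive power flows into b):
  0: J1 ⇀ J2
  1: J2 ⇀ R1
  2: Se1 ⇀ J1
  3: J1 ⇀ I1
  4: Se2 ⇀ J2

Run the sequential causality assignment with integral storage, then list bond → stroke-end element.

b0 →J1
b1 →R1
b2 →J1
b3 →I1
b4 →J2

#2 stroke at J1  (Se1 (Se) sets effort on bond)
#4 stroke at J2  (source Se2 imposes e)
#0 stroke at J1  (0-jn J2 has e-setter on 4)
#1 stroke at R1  (0-jn J2 has e-setter on 4)
#3 stroke at I1  (closing 1-jn rule on J1)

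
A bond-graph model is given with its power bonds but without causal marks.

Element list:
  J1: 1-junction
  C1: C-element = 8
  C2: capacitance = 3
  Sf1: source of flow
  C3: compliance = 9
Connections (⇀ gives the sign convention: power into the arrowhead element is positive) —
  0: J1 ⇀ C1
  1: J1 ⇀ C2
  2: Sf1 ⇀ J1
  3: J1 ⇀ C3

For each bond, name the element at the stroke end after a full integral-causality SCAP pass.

#0 |J1
#1 |J1
#2 |Sf1
#3 |J1

b2 |Sf1  (Sf1 (Sf) sets flow on bond)
b0 |J1  (common-f at J1 fixed by 2)
b1 |J1  (1-jn J1 has f-setter on 2)
b3 |J1  (common-f at J1 fixed by 2)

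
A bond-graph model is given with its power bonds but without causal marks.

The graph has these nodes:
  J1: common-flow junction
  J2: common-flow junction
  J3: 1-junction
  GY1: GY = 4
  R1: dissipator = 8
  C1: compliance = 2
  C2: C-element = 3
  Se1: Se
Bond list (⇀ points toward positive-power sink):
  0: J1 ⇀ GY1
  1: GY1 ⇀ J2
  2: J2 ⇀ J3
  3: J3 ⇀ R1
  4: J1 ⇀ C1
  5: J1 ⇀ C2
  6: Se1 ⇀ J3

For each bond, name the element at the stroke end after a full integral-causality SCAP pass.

bond 0 stroke→GY1
bond 1 stroke→GY1
bond 2 stroke→J2
bond 3 stroke→J3
bond 4 stroke→J1
bond 5 stroke→J1
bond 6 stroke→J3

β6 |J3  (source Se1 imposes e)
β4 |J1  (C1: C, integral causality)
β5 |J1  (C2 integral (e out))
β0 |GY1  (only one flow-in slot at J1)
β1 |GY1  (GY1 both-in/both-out from 0)
β2 |J2  (1-jn J2 has f-setter on 1)
β3 |J3  (common-f at J3 fixed by 2)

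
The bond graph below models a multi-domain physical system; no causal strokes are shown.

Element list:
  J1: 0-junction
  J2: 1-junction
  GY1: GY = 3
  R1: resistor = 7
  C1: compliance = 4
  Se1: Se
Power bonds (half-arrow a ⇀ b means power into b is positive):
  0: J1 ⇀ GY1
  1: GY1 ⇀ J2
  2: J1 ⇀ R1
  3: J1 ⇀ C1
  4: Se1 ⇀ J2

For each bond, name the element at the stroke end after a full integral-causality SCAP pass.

bond 0 stroke at GY1
bond 1 stroke at GY1
bond 2 stroke at R1
bond 3 stroke at J1
bond 4 stroke at J2

bond 4 stroke at J2  (Se1 fixes effort; stroke away)
bond 1 stroke at GY1  (J2: last free bond brings flow in)
bond 0 stroke at GY1  (GY1: gyrator matches bond 1)
bond 3 stroke at J1  (C1: C, integral causality)
bond 2 stroke at R1  (0-jn J1 has e-setter on 3)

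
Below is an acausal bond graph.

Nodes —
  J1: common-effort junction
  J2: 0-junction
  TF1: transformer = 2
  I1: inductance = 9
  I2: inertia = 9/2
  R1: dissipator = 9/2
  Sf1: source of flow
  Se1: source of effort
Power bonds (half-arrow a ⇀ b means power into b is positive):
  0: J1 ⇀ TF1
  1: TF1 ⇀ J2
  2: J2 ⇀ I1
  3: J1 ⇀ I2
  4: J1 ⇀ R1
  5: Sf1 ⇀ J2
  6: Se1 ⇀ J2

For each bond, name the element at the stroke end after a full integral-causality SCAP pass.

b5 |Sf1  (source Sf1 imposes f)
b6 |J2  (Se1: effort source, stroke at far end)
b1 |TF1  (0-jn J2 has e-setter on 6)
b2 |I1  (0-jn J2 has e-setter on 6)
b0 |J1  (TF1 one-in-one-out from 1)
b3 |I2  (J1: bond 0 brought effort, rest push out)
b4 |R1  (J1: bond 0 brought effort, rest push out)

β0 stroke→J1
β1 stroke→TF1
β2 stroke→I1
β3 stroke→I2
β4 stroke→R1
β5 stroke→Sf1
β6 stroke→J2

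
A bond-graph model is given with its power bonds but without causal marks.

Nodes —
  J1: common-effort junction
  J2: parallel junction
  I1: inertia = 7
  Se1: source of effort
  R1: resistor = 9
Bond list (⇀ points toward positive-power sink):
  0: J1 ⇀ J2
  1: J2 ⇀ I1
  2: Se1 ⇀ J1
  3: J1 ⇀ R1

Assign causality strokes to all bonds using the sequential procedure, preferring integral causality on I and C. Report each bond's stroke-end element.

#0 stroke at J2
#1 stroke at I1
#2 stroke at J1
#3 stroke at R1

β2 stroke→J1  (Se1 fixes effort; stroke away)
β0 stroke→J2  (J1: bond 2 brought effort, rest push out)
β3 stroke→R1  (0-jn J1 has e-setter on 2)
β1 stroke→I1  (common-e at J2 fixed by 0)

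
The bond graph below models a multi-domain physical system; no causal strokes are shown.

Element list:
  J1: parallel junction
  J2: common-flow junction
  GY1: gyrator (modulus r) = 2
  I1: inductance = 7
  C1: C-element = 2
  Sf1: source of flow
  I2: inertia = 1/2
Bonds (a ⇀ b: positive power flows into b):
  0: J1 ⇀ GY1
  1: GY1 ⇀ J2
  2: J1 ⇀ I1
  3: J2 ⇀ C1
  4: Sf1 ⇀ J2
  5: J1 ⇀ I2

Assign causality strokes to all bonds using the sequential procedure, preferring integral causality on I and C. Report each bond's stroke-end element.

b4 stroke at Sf1  (Sf1 (Sf) sets flow on bond)
b1 stroke at J2  (J2: bond 4 brought flow, rest push out)
b3 stroke at J2  (1-jn J2 has f-setter on 4)
b0 stroke at J1  (GY1: gyrator matches bond 1)
b2 stroke at I1  (0-jn J1 has e-setter on 0)
b5 stroke at I2  (J1 effort already set via bond 0)

#0 stroke at J1
#1 stroke at J2
#2 stroke at I1
#3 stroke at J2
#4 stroke at Sf1
#5 stroke at I2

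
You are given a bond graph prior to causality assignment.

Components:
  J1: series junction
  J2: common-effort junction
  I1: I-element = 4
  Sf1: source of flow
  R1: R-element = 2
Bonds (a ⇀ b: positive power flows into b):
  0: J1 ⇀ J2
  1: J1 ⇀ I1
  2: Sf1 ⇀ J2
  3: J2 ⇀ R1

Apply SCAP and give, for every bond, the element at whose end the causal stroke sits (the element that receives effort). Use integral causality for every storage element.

bond 2 stroke→Sf1  (Sf1 (Sf) sets flow on bond)
bond 1 stroke→I1  (prefer integral on I1)
bond 0 stroke→J1  (J1 flow already set via bond 1)
bond 3 stroke→J2  (only one effort-in slot at J2)

#0 stroke at J1
#1 stroke at I1
#2 stroke at Sf1
#3 stroke at J2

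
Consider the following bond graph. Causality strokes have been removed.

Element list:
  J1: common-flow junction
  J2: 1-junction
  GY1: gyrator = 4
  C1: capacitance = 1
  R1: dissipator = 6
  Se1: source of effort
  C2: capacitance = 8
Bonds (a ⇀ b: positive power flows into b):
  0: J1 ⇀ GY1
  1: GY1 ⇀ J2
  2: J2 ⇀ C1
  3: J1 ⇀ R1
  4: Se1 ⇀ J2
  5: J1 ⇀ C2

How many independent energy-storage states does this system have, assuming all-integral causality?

β4 stroke→J2  (Se1 (Se) sets effort on bond)
β2 stroke→J2  (C1 outputs effort q/C1)
β1 stroke→GY1  (closing 1-jn rule on J2)
β0 stroke→GY1  (GY1: gyrator matches bond 1)
β3 stroke→J1  (common-f at J1 fixed by 0)
β5 stroke→J1  (J1 flow already set via bond 0)

2  (C1, C2 all integral)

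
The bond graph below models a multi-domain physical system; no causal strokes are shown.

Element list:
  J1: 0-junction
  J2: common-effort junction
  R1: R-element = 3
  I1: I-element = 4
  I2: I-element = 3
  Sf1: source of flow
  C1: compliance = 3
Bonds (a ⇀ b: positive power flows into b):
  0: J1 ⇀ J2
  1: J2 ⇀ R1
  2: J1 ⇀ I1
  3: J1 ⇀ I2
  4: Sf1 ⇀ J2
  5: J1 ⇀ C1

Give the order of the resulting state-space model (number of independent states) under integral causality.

3  (C1, I1, I2 all integral)

b4 →Sf1  (Sf1: flow source, stroke at near end)
b2 →I1  (I1: I, integral causality)
b3 →I2  (I2 outputs flow p/I2)
b5 →J1  (C1 outputs effort q/C1)
b0 →J2  (common-e at J1 fixed by 5)
b1 →R1  (0-jn J2 has e-setter on 0)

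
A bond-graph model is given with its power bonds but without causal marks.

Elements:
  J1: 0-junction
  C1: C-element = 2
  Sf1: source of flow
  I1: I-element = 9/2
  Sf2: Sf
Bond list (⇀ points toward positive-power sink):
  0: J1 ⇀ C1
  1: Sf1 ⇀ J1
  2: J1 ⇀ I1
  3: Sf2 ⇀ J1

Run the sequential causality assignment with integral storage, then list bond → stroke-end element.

bond 0 stroke at J1
bond 1 stroke at Sf1
bond 2 stroke at I1
bond 3 stroke at Sf2

β1 |Sf1  (Sf1: flow source, stroke at near end)
β3 |Sf2  (source Sf2 imposes f)
β0 |J1  (C1 outputs effort q/C1)
β2 |I1  (0-jn J1 has e-setter on 0)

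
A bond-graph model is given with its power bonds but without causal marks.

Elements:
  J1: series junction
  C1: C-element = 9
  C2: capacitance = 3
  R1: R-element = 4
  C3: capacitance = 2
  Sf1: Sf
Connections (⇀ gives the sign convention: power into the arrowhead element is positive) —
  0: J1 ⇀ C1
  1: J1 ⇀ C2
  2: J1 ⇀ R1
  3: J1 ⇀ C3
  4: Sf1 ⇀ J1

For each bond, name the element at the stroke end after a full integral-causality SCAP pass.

#4 stroke→Sf1  (source Sf1 imposes f)
#0 stroke→J1  (J1: bond 4 brought flow, rest push out)
#1 stroke→J1  (J1 flow already set via bond 4)
#2 stroke→J1  (J1: bond 4 brought flow, rest push out)
#3 stroke→J1  (J1: bond 4 brought flow, rest push out)

β0 →J1
β1 →J1
β2 →J1
β3 →J1
β4 →Sf1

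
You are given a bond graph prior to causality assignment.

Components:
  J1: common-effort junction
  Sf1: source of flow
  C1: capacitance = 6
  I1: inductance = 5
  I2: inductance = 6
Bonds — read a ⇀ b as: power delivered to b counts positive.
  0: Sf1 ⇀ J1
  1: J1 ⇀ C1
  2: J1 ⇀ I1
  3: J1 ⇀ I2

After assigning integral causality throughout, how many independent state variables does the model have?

β0 |Sf1  (source Sf1 imposes f)
β1 |J1  (C1 outputs effort q/C1)
β2 |I1  (J1: bond 1 brought effort, rest push out)
β3 |I2  (0-jn J1 has e-setter on 1)

3  (C1, I1, I2 all integral)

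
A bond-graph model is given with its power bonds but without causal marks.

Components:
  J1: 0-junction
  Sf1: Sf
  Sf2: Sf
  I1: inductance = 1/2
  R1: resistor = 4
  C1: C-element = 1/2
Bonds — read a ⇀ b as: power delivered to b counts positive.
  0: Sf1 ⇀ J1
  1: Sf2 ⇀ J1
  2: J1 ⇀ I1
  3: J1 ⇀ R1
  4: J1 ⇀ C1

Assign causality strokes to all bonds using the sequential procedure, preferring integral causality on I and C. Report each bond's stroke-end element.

b0 stroke→Sf1
b1 stroke→Sf2
b2 stroke→I1
b3 stroke→R1
b4 stroke→J1

β0 →Sf1  (Sf1: flow source, stroke at near end)
β1 →Sf2  (Sf2 (Sf) sets flow on bond)
β2 →I1  (prefer integral on I1)
β4 →J1  (prefer integral on C1)
β3 →R1  (J1: bond 4 brought effort, rest push out)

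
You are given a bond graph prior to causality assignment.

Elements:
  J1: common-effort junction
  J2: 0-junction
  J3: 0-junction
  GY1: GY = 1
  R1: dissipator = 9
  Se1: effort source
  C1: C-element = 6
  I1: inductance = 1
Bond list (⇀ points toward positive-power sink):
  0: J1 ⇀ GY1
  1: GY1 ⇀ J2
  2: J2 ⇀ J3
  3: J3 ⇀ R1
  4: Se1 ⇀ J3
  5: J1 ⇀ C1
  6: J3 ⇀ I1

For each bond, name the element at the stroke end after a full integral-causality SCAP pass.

β4 →J3  (Se1 (Se) sets effort on bond)
β2 →J2  (0-jn J3 has e-setter on 4)
β3 →R1  (J3: bond 4 brought effort, rest push out)
β6 →I1  (common-e at J3 fixed by 4)
β1 →GY1  (0-jn J2 has e-setter on 2)
β0 →GY1  (GY GY1: same side as bond 1)
β5 →J1  (only one effort-in slot at J1)

b0 →GY1
b1 →GY1
b2 →J2
b3 →R1
b4 →J3
b5 →J1
b6 →I1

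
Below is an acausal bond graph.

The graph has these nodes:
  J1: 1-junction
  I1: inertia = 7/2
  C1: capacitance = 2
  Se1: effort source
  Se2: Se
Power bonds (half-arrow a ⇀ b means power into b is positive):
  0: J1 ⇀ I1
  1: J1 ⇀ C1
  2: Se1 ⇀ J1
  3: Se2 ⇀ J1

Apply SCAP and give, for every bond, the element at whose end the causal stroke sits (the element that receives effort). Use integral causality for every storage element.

#2 →J1  (Se1 fixes effort; stroke away)
#3 →J1  (Se2 (Se) sets effort on bond)
#0 →I1  (I1 integral (f out))
#1 →J1  (1-jn J1 has f-setter on 0)

β0 stroke→I1
β1 stroke→J1
β2 stroke→J1
β3 stroke→J1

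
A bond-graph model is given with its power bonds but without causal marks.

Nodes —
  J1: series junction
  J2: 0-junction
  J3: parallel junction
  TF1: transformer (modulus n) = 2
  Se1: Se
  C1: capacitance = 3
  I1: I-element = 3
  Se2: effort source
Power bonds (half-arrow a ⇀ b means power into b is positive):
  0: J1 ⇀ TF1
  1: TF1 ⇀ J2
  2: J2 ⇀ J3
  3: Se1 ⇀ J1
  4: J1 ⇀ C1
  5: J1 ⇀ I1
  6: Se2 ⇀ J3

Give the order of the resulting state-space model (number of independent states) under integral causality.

bond 3 stroke at J1  (Se1 (Se) sets effort on bond)
bond 6 stroke at J3  (Se2 fixes effort; stroke away)
bond 2 stroke at J2  (J3: bond 6 brought effort, rest push out)
bond 1 stroke at TF1  (0-jn J2 has e-setter on 2)
bond 0 stroke at J1  (TF1 one-in-one-out from 1)
bond 4 stroke at J1  (C1 outputs effort q/C1)
bond 5 stroke at I1  (J1: last free bond brings flow in)

2  (C1, I1 all integral)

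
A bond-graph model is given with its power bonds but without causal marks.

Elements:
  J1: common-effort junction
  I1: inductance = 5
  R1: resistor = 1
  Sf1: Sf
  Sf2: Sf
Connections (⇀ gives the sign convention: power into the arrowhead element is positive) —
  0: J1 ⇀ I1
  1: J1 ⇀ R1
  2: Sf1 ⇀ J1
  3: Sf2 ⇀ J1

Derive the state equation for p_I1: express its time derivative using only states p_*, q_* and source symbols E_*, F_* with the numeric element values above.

β2 →Sf1  (source Sf1 imposes f)
β3 →Sf2  (source Sf2 imposes f)
β0 →I1  (I1: I, integral causality)
β1 →J1  (closing 0-jn rule on J1)

dp_I1/dt = F_Sf1 + F_Sf2 - p_I1/5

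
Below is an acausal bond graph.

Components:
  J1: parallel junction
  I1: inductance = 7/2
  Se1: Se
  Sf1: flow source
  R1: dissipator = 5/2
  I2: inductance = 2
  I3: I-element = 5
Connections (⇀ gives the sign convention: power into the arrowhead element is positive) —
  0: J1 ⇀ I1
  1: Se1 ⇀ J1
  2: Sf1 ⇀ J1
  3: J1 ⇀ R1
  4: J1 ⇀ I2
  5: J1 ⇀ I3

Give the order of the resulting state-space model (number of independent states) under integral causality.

β1 stroke→J1  (Se1: effort source, stroke at far end)
β2 stroke→Sf1  (source Sf1 imposes f)
β0 stroke→I1  (J1: bond 1 brought effort, rest push out)
β3 stroke→R1  (J1: bond 1 brought effort, rest push out)
β4 stroke→I2  (J1: bond 1 brought effort, rest push out)
β5 stroke→I3  (J1: bond 1 brought effort, rest push out)

3  (I1, I2, I3 all integral)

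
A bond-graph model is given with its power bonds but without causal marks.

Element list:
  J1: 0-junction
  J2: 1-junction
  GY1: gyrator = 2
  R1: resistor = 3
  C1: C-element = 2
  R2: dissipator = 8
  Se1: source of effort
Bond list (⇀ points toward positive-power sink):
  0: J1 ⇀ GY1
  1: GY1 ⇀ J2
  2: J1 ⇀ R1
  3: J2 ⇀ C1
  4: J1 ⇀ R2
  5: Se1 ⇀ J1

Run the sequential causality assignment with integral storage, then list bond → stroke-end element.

b0 →GY1
b1 →GY1
b2 →R1
b3 →J2
b4 →R2
b5 →J1

β5 →J1  (Se1 fixes effort; stroke away)
β0 →GY1  (0-jn J1 has e-setter on 5)
β2 →R1  (J1 effort already set via bond 5)
β4 →R2  (0-jn J1 has e-setter on 5)
β1 →GY1  (GY GY1: same side as bond 0)
β3 →J2  (1-jn J2 has f-setter on 1)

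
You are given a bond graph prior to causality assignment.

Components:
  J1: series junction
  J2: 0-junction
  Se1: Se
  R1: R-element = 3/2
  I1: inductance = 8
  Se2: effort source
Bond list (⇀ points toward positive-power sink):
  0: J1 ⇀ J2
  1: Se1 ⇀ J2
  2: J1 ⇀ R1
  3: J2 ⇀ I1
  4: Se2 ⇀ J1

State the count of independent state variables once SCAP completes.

1  (I1 all integral)

bond 1 stroke at J2  (source Se1 imposes e)
bond 4 stroke at J1  (Se2: effort source, stroke at far end)
bond 0 stroke at J1  (J2 effort already set via bond 1)
bond 3 stroke at I1  (J2: bond 1 brought effort, rest push out)
bond 2 stroke at R1  (closing 1-jn rule on J1)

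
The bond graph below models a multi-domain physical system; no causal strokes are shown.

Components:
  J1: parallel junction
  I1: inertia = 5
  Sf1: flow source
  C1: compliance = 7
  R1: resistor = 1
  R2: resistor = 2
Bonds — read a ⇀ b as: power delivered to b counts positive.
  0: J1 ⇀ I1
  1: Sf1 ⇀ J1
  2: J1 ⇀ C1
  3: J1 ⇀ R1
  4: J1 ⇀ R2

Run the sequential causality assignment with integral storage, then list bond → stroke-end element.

bond 0 |I1
bond 1 |Sf1
bond 2 |J1
bond 3 |R1
bond 4 |R2

#1 |Sf1  (Sf1: flow source, stroke at near end)
#0 |I1  (I1 integral (f out))
#2 |J1  (C1 integral (e out))
#3 |R1  (J1: bond 2 brought effort, rest push out)
#4 |R2  (common-e at J1 fixed by 2)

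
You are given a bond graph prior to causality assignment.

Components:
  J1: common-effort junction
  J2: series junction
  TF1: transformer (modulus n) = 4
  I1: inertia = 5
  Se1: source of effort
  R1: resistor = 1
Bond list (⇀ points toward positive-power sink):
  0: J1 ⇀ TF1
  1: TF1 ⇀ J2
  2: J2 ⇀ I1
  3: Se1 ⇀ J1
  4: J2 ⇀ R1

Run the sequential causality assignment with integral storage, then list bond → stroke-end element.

#0 stroke→TF1
#1 stroke→J2
#2 stroke→I1
#3 stroke→J1
#4 stroke→J2

β3 |J1  (Se1: effort source, stroke at far end)
β0 |TF1  (common-e at J1 fixed by 3)
β1 |J2  (through TF1, causality passes straight; one stroke at TF1)
β2 |I1  (I1 outputs flow p/I1)
β4 |J2  (J2: bond 2 brought flow, rest push out)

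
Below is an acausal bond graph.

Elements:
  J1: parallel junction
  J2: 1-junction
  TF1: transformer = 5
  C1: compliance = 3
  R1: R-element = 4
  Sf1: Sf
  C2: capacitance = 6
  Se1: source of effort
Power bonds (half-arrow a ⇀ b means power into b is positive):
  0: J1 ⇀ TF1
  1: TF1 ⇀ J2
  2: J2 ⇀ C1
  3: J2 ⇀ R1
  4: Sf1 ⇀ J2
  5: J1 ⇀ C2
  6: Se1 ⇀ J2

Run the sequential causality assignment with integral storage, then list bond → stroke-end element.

β0 |TF1
β1 |J2
β2 |J2
β3 |J2
β4 |Sf1
β5 |J1
β6 |J2

bond 4 →Sf1  (Sf1: flow source, stroke at near end)
bond 6 →J2  (source Se1 imposes e)
bond 1 →J2  (common-f at J2 fixed by 4)
bond 2 →J2  (common-f at J2 fixed by 4)
bond 3 →J2  (J2 flow already set via bond 4)
bond 0 →TF1  (TF1: transformer flips bond 1)
bond 5 →J1  (only one effort-in slot at J1)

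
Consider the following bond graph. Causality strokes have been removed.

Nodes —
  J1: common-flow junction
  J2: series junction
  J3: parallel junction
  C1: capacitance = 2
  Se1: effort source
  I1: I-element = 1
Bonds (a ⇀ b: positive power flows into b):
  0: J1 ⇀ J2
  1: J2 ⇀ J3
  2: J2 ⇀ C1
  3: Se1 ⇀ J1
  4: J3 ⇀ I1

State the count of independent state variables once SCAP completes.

β3 stroke→J1  (source Se1 imposes e)
β0 stroke→J2  (J1 needs exactly one f-in)
β2 stroke→J2  (C1 outputs effort q/C1)
β1 stroke→J3  (J2: last free bond brings flow in)
β4 stroke→I1  (J3 effort already set via bond 1)

2  (C1, I1 all integral)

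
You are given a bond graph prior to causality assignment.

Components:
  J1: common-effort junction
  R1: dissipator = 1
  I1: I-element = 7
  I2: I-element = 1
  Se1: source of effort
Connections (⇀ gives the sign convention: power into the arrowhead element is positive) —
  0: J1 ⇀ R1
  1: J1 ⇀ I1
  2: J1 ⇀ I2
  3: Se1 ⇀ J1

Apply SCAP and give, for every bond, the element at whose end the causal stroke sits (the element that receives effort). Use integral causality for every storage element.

b0 stroke→R1
b1 stroke→I1
b2 stroke→I2
b3 stroke→J1

bond 3 →J1  (Se1 (Se) sets effort on bond)
bond 0 →R1  (J1 effort already set via bond 3)
bond 1 →I1  (J1: bond 3 brought effort, rest push out)
bond 2 →I2  (J1: bond 3 brought effort, rest push out)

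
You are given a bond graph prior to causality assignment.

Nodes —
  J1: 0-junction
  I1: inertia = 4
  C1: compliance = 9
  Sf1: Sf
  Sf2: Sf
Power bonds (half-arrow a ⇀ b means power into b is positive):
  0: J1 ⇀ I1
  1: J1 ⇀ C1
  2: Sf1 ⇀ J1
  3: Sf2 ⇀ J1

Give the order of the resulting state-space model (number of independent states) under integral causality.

2  (C1, I1 all integral)

bond 2 →Sf1  (source Sf1 imposes f)
bond 3 →Sf2  (source Sf2 imposes f)
bond 0 →I1  (prefer integral on I1)
bond 1 →J1  (only one effort-in slot at J1)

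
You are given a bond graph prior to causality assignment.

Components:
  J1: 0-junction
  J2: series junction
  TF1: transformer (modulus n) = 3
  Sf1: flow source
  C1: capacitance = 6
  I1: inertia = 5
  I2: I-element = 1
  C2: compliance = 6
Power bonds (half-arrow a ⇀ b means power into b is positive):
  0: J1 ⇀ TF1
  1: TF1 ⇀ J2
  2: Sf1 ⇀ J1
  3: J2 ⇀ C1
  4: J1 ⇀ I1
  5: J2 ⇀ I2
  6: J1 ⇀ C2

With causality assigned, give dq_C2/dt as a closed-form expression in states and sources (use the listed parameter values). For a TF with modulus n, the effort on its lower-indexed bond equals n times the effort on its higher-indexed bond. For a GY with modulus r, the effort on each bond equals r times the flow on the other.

dq_C2/dt = F_Sf1 - p_I1/5 - p_I2/3

#2 stroke→Sf1  (Sf1 (Sf) sets flow on bond)
#3 stroke→J2  (prefer integral on C1)
#4 stroke→I1  (prefer integral on I1)
#5 stroke→I2  (I2 integral (f out))
#1 stroke→J2  (J2 flow already set via bond 5)
#0 stroke→TF1  (through TF1, causality passes straight; one stroke at TF1)
#6 stroke→J1  (J1: last free bond brings effort in)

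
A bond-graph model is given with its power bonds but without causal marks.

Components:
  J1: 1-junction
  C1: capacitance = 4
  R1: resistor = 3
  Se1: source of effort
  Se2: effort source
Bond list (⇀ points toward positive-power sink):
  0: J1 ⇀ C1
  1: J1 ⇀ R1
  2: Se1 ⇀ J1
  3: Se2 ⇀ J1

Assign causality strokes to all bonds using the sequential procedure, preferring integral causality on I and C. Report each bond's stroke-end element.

bond 2 |J1  (source Se1 imposes e)
bond 3 |J1  (Se2 (Se) sets effort on bond)
bond 0 |J1  (C1: C, integral causality)
bond 1 |R1  (closing 1-jn rule on J1)

#0 stroke→J1
#1 stroke→R1
#2 stroke→J1
#3 stroke→J1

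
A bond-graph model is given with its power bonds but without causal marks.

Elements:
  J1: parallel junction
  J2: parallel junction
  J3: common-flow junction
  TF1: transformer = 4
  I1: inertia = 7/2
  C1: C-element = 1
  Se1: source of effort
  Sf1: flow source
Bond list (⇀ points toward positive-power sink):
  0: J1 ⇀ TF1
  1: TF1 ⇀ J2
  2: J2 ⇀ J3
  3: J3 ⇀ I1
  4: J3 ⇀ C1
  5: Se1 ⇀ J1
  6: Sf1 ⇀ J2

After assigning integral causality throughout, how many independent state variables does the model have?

β5 stroke at J1  (Se1 (Se) sets effort on bond)
β6 stroke at Sf1  (source Sf1 imposes f)
β0 stroke at TF1  (J1 effort already set via bond 5)
β1 stroke at J2  (TF1: transformer flips bond 0)
β2 stroke at J3  (J2 effort already set via bond 1)
β3 stroke at I1  (I1 outputs flow p/I1)
β4 stroke at J3  (J3: bond 3 brought flow, rest push out)

2  (C1, I1 all integral)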